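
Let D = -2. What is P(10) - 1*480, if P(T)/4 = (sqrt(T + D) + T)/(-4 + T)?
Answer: -1420/3 + 4*sqrt(2)/3 ≈ -471.45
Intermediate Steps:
P(T) = 4*(T + sqrt(-2 + T))/(-4 + T) (P(T) = 4*((sqrt(T - 2) + T)/(-4 + T)) = 4*((sqrt(-2 + T) + T)/(-4 + T)) = 4*((T + sqrt(-2 + T))/(-4 + T)) = 4*(T + sqrt(-2 + T))/(-4 + T))
P(10) - 1*480 = 4*(10 + sqrt(-2 + 10))/(-4 + 10) - 1*480 = 4*(10 + sqrt(8))/6 - 480 = 4*(1/6)*(10 + 2*sqrt(2)) - 480 = (20/3 + 4*sqrt(2)/3) - 480 = -1420/3 + 4*sqrt(2)/3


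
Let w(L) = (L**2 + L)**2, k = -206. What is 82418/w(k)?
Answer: 41209/891686450 ≈ 4.6215e-5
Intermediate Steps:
w(L) = (L + L**2)**2
82418/w(k) = 82418/(((-206)**2*(1 - 206)**2)) = 82418/((42436*(-205)**2)) = 82418/((42436*42025)) = 82418/1783372900 = 82418*(1/1783372900) = 41209/891686450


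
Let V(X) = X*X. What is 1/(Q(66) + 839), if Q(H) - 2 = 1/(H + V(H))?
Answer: 4422/3718903 ≈ 0.0011891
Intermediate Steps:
V(X) = X**2
Q(H) = 2 + 1/(H + H**2)
1/(Q(66) + 839) = 1/((1 + 2*66 + 2*66**2)/(66*(1 + 66)) + 839) = 1/((1/66)*(1 + 132 + 2*4356)/67 + 839) = 1/((1/66)*(1/67)*(1 + 132 + 8712) + 839) = 1/((1/66)*(1/67)*8845 + 839) = 1/(8845/4422 + 839) = 1/(3718903/4422) = 4422/3718903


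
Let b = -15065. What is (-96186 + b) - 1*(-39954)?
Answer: -71297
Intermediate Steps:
(-96186 + b) - 1*(-39954) = (-96186 - 15065) - 1*(-39954) = -111251 + 39954 = -71297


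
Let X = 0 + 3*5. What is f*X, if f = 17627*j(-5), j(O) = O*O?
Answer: 6610125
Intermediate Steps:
j(O) = O**2
f = 440675 (f = 17627*(-5)**2 = 17627*25 = 440675)
X = 15 (X = 0 + 15 = 15)
f*X = 440675*15 = 6610125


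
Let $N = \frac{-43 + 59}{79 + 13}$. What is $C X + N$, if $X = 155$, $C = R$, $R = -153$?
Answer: $- \frac{545441}{23} \approx -23715.0$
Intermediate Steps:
$C = -153$
$N = \frac{4}{23}$ ($N = \frac{16}{92} = 16 \cdot \frac{1}{92} = \frac{4}{23} \approx 0.17391$)
$C X + N = \left(-153\right) 155 + \frac{4}{23} = -23715 + \frac{4}{23} = - \frac{545441}{23}$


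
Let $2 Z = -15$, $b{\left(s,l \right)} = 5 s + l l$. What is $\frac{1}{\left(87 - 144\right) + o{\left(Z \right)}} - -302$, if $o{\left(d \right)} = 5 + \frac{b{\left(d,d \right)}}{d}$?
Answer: $\frac{32916}{109} \approx 301.98$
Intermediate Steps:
$b{\left(s,l \right)} = l^{2} + 5 s$ ($b{\left(s,l \right)} = 5 s + l^{2} = l^{2} + 5 s$)
$Z = - \frac{15}{2}$ ($Z = \frac{1}{2} \left(-15\right) = - \frac{15}{2} \approx -7.5$)
$o{\left(d \right)} = 5 + \frac{d^{2} + 5 d}{d}$
$\frac{1}{\left(87 - 144\right) + o{\left(Z \right)}} - -302 = \frac{1}{\left(87 - 144\right) + \left(10 - \frac{15}{2}\right)} - -302 = \frac{1}{-57 + \frac{5}{2}} + 302 = \frac{1}{- \frac{109}{2}} + 302 = - \frac{2}{109} + 302 = \frac{32916}{109}$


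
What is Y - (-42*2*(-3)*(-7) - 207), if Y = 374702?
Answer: 376673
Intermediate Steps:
Y - (-42*2*(-3)*(-7) - 207) = 374702 - (-42*2*(-3)*(-7) - 207) = 374702 - (-(-252)*(-7) - 207) = 374702 - (-42*42 - 207) = 374702 - (-1764 - 207) = 374702 - 1*(-1971) = 374702 + 1971 = 376673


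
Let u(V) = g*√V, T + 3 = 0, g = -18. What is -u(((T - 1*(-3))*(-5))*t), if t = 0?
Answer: 0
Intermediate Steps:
T = -3 (T = -3 + 0 = -3)
u(V) = -18*√V
-u(((T - 1*(-3))*(-5))*t) = -(-18)*√(((-3 - 1*(-3))*(-5))*0) = -(-18)*√(((-3 + 3)*(-5))*0) = -(-18)*√((0*(-5))*0) = -(-18)*√(0*0) = -(-18)*√0 = -(-18)*0 = -1*0 = 0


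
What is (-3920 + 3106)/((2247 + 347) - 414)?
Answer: -407/1090 ≈ -0.37339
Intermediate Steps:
(-3920 + 3106)/((2247 + 347) - 414) = -814/(2594 - 414) = -814/2180 = -814*1/2180 = -407/1090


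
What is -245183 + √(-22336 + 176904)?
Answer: -245183 + 278*√2 ≈ -2.4479e+5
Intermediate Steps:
-245183 + √(-22336 + 176904) = -245183 + √154568 = -245183 + 278*√2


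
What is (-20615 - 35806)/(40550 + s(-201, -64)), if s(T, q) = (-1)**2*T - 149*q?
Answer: -56421/49885 ≈ -1.1310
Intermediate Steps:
s(T, q) = T - 149*q (s(T, q) = 1*T - 149*q = T - 149*q)
(-20615 - 35806)/(40550 + s(-201, -64)) = (-20615 - 35806)/(40550 + (-201 - 149*(-64))) = -56421/(40550 + (-201 + 9536)) = -56421/(40550 + 9335) = -56421/49885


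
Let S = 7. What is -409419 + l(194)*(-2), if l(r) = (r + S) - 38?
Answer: -409745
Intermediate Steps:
l(r) = -31 + r (l(r) = (r + 7) - 38 = (7 + r) - 38 = -31 + r)
-409419 + l(194)*(-2) = -409419 + (-31 + 194)*(-2) = -409419 + 163*(-2) = -409419 - 326 = -409745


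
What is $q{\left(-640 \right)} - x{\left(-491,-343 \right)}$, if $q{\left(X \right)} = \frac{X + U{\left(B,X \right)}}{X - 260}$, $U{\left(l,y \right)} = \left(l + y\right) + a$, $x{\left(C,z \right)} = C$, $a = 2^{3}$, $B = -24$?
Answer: $\frac{12311}{25} \approx 492.44$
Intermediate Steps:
$a = 8$
$U{\left(l,y \right)} = 8 + l + y$ ($U{\left(l,y \right)} = \left(l + y\right) + 8 = 8 + l + y$)
$q{\left(X \right)} = \frac{-16 + 2 X}{-260 + X}$ ($q{\left(X \right)} = \frac{X + \left(8 - 24 + X\right)}{X - 260} = \frac{X + \left(-16 + X\right)}{-260 + X} = \frac{-16 + 2 X}{-260 + X}$)
$q{\left(-640 \right)} - x{\left(-491,-343 \right)} = \frac{2 \left(-8 - 640\right)}{-260 - 640} - -491 = 2 \frac{1}{-900} \left(-648\right) + 491 = 2 \left(- \frac{1}{900}\right) \left(-648\right) + 491 = \frac{36}{25} + 491 = \frac{12311}{25}$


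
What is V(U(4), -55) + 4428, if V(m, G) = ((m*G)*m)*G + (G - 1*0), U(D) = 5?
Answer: 79998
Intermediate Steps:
V(m, G) = G + G**2*m**2 (V(m, G) = ((G*m)*m)*G + (G + 0) = (G*m**2)*G + G = G**2*m**2 + G = G + G**2*m**2)
V(U(4), -55) + 4428 = -55*(1 - 55*5**2) + 4428 = -55*(1 - 55*25) + 4428 = -55*(1 - 1375) + 4428 = -55*(-1374) + 4428 = 75570 + 4428 = 79998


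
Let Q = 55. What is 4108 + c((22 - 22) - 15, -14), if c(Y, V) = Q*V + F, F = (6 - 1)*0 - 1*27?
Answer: 3311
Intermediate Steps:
F = -27 (F = 5*0 - 27 = 0 - 27 = -27)
c(Y, V) = -27 + 55*V (c(Y, V) = 55*V - 27 = -27 + 55*V)
4108 + c((22 - 22) - 15, -14) = 4108 + (-27 + 55*(-14)) = 4108 + (-27 - 770) = 4108 - 797 = 3311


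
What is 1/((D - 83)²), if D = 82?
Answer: 1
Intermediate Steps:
1/((D - 83)²) = 1/((82 - 83)²) = 1/((-1)²) = 1/1 = 1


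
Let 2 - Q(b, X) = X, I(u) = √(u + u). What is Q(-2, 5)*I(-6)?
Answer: -6*I*√3 ≈ -10.392*I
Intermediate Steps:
I(u) = √2*√u (I(u) = √(2*u) = √2*√u)
Q(b, X) = 2 - X
Q(-2, 5)*I(-6) = (2 - 1*5)*(√2*√(-6)) = (2 - 5)*(√2*(I*√6)) = -6*I*√3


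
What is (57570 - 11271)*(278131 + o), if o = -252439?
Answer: 1189513908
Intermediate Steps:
(57570 - 11271)*(278131 + o) = (57570 - 11271)*(278131 - 252439) = 46299*25692 = 1189513908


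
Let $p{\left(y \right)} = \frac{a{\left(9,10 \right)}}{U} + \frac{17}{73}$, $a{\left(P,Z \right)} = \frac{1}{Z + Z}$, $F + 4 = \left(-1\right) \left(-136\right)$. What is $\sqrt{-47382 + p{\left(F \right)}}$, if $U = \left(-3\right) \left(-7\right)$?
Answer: $\frac{i \sqrt{11135136412155}}{15330} \approx 217.67 i$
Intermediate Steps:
$U = 21$
$F = 132$ ($F = -4 - -136 = -4 + 136 = 132$)
$a{\left(P,Z \right)} = \frac{1}{2 Z}$
$p{\left(y \right)} = \frac{7213}{30660}$ ($p{\left(y \right)} = \frac{\frac{1}{2} \cdot \frac{1}{10}}{21} + \frac{17}{73} = \frac{1}{2} \cdot \frac{1}{10} \cdot \frac{1}{21} + 17 \cdot \frac{1}{73} = \frac{1}{20} \cdot \frac{1}{21} + \frac{17}{73} = \frac{1}{420} + \frac{17}{73} = \frac{7213}{30660}$)
$\sqrt{-47382 + p{\left(F \right)}} = \sqrt{-47382 + \frac{7213}{30660}} = \sqrt{- \frac{1452724907}{30660}} = \frac{i \sqrt{11135136412155}}{15330}$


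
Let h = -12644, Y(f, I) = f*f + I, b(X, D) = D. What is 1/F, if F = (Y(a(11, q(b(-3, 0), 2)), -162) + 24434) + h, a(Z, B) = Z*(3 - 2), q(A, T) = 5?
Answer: 1/11749 ≈ 8.5114e-5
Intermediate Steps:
a(Z, B) = Z (a(Z, B) = Z*1 = Z)
Y(f, I) = I + f² (Y(f, I) = f² + I = I + f²)
F = 11749 (F = ((-162 + 11²) + 24434) - 12644 = ((-162 + 121) + 24434) - 12644 = (-41 + 24434) - 12644 = 24393 - 12644 = 11749)
1/F = 1/11749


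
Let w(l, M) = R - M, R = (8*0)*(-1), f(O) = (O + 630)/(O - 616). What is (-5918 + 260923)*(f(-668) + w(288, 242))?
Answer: -39613751725/642 ≈ -6.1704e+7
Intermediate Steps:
f(O) = (630 + O)/(-616 + O)
R = 0 (R = 0*(-1) = 0)
w(l, M) = -M (w(l, M) = 0 - M = -M)
(-5918 + 260923)*(f(-668) + w(288, 242)) = (-5918 + 260923)*((630 - 668)/(-616 - 668) - 1*242) = 255005*(-38/(-1284) - 242) = 255005*(-1/1284*(-38) - 242) = 255005*(19/642 - 242) = 255005*(-155345/642) = -39613751725/642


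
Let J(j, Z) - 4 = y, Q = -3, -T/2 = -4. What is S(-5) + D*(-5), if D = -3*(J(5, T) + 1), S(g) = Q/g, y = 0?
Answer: 378/5 ≈ 75.600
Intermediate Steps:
T = 8 (T = -2*(-4) = 8)
S(g) = -3/g
J(j, Z) = 4 (J(j, Z) = 4 + 0 = 4)
D = -15 (D = -3*(4 + 1) = -3*5 = -15)
S(-5) + D*(-5) = -3/(-5) - 15*(-5) = -3*(-⅕) + 75 = ⅗ + 75 = 378/5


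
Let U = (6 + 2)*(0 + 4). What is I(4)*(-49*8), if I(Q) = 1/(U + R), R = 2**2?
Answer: -98/9 ≈ -10.889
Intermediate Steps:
U = 32 (U = 8*4 = 32)
R = 4
I(Q) = 1/36 (I(Q) = 1/(32 + 4) = 1/36)
I(4)*(-49*8) = (-49*8)/36 = (1/36)*(-392) = -98/9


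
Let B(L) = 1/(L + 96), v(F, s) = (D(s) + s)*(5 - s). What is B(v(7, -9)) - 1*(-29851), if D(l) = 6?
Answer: 1611955/54 ≈ 29851.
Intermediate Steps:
v(F, s) = (5 - s)*(6 + s) (v(F, s) = (6 + s)*(5 - s) = (5 - s)*(6 + s))
B(L) = 1/(96 + L)
B(v(7, -9)) - 1*(-29851) = 1/(96 + (30 - 1*(-9) - 1*(-9)**2)) - 1*(-29851) = 1/(96 + (30 + 9 - 1*81)) + 29851 = 1/(96 + (30 + 9 - 81)) + 29851 = 1/(96 - 42) + 29851 = 1/54 + 29851 = 1611955/54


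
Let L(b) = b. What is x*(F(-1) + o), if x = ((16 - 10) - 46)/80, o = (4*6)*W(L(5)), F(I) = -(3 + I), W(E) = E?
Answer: -59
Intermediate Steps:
F(I) = -3 - I
o = 120 (o = (4*6)*5 = 24*5 = 120)
x = -1/2 (x = (6 - 46)*(1/80) = -40*1/80 = -1/2 ≈ -0.50000)
x*(F(-1) + o) = -((-3 - 1*(-1)) + 120)/2 = -((-3 + 1) + 120)/2 = -(-2 + 120)/2 = -1/2*118 = -59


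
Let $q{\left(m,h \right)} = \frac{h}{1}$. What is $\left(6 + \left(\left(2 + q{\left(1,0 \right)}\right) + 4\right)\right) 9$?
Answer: $108$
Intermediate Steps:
$q{\left(m,h \right)} = h$ ($q{\left(m,h \right)} = h 1 = h$)
$\left(6 + \left(\left(2 + q{\left(1,0 \right)}\right) + 4\right)\right) 9 = \left(6 + \left(\left(2 + 0\right) + 4\right)\right) 9 = \left(6 + \left(2 + 4\right)\right) 9 = \left(6 + 6\right) 9 = 12 \cdot 9 = 108$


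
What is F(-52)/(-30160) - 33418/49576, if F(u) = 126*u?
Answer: -1641983/3594260 ≈ -0.45683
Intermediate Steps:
F(-52)/(-30160) - 33418/49576 = (126*(-52))/(-30160) - 33418/49576 = -6552*(-1/30160) - 33418*1/49576 = 63/290 - 16709/24788 = -1641983/3594260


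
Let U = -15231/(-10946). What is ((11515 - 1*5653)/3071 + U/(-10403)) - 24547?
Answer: -8583383377957451/349698571898 ≈ -24545.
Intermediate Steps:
U = 15231/10946 (U = -15231*(-1/10946) = 15231/10946 ≈ 1.3915)
((11515 - 1*5653)/3071 + U/(-10403)) - 24547 = ((11515 - 1*5653)/3071 + (15231/10946)/(-10403)) - 24547 = ((11515 - 5653)*(1/3071) + (15231/10946)*(-1/10403)) - 24547 = (5862*(1/3071) - 15231/113871238) - 24547 = (5862/3071 - 15231/113871238) - 24547 = 667466422755/349698571898 - 24547 = -8583383377957451/349698571898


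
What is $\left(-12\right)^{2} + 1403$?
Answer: $1547$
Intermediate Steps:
$\left(-12\right)^{2} + 1403 = 144 + 1403 = 1547$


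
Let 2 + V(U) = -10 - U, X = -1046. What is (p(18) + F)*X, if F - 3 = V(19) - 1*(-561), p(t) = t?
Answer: -576346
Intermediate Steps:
V(U) = -12 - U (V(U) = -2 + (-10 - U) = -12 - U)
F = 533 (F = 3 + ((-12 - 1*19) - 1*(-561)) = 3 + ((-12 - 19) + 561) = 3 + (-31 + 561) = 3 + 530 = 533)
(p(18) + F)*X = (18 + 533)*(-1046) = 551*(-1046) = -576346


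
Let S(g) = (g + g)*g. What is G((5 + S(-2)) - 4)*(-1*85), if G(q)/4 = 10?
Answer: -3400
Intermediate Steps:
S(g) = 2*g**2 (S(g) = (2*g)*g = 2*g**2)
G(q) = 40 (G(q) = 4*10 = 40)
G((5 + S(-2)) - 4)*(-1*85) = 40*(-1*85) = 40*(-85) = -3400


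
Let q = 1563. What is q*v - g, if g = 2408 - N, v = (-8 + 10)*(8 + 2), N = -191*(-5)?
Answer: 29807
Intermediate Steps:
N = 955
v = 20 (v = 2*10 = 20)
g = 1453 (g = 2408 - 1*955 = 2408 - 955 = 1453)
q*v - g = 1563*20 - 1*1453 = 31260 - 1453 = 29807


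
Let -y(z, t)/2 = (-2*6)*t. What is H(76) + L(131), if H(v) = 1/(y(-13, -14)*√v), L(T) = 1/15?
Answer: 1/15 - √19/12768 ≈ 0.066325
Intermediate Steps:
y(z, t) = 24*t (y(z, t) = -2*(-2*6)*t = -(-24)*t = 24*t)
L(T) = 1/15
H(v) = -1/(336*√v) (H(v) = 1/((24*(-14))*√v) = 1/(-336*√v) = -1/(336*√v))
H(76) + L(131) = -√19/12768 + 1/15 = 1/15 - √19/12768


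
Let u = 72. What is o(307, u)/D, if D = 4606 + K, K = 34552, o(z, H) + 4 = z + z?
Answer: 305/19579 ≈ 0.015578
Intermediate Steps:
o(z, H) = -4 + 2*z (o(z, H) = -4 + (z + z) = -4 + 2*z)
D = 39158 (D = 4606 + 34552 = 39158)
o(307, u)/D = (-4 + 2*307)/39158 = (-4 + 614)*(1/39158) = 610*(1/39158) = 305/19579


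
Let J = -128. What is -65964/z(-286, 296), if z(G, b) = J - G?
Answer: -32982/79 ≈ -417.49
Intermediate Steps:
z(G, b) = -128 - G
-65964/z(-286, 296) = -65964/(-128 - 1*(-286)) = -65964/(-128 + 286) = -65964/158 = -65964*1/158 = -32982/79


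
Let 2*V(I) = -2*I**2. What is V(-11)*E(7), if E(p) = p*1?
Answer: -847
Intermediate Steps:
E(p) = p
V(I) = -I**2 (V(I) = (-2*I**2)/2 = -I**2)
V(-11)*E(7) = -1*(-11)**2*7 = -1*121*7 = -121*7 = -847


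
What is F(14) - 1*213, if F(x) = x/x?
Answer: -212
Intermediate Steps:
F(x) = 1
F(14) - 1*213 = 1 - 1*213 = 1 - 213 = -212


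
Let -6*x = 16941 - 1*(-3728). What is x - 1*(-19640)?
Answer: 97171/6 ≈ 16195.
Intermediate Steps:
x = -20669/6 (x = -(16941 - 1*(-3728))/6 = -(16941 + 3728)/6 = -⅙*20669 = -20669/6 ≈ -3444.8)
x - 1*(-19640) = -20669/6 - 1*(-19640) = -20669/6 + 19640 = 97171/6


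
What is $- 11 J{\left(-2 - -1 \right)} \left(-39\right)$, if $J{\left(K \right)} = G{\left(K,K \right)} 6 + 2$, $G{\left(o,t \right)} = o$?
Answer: $-1716$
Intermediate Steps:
$J{\left(K \right)} = 2 + 6 K$ ($J{\left(K \right)} = K 6 + 2 = 6 K + 2 = 2 + 6 K$)
$- 11 J{\left(-2 - -1 \right)} \left(-39\right) = - 11 \left(2 + 6 \left(-2 - -1\right)\right) \left(-39\right) = - 11 \left(2 + 6 \left(-2 + 1\right)\right) \left(-39\right) = - 11 \left(2 + 6 \left(-1\right)\right) \left(-39\right) = - 11 \left(2 - 6\right) \left(-39\right) = \left(-11\right) \left(-4\right) \left(-39\right) = 44 \left(-39\right) = -1716$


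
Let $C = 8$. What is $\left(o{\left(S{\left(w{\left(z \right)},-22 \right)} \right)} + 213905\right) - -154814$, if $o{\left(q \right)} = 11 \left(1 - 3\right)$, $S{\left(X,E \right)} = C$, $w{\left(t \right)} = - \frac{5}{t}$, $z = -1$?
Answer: $368697$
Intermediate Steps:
$S{\left(X,E \right)} = 8$
$o{\left(q \right)} = -22$ ($o{\left(q \right)} = 11 \left(-2\right) = -22$)
$\left(o{\left(S{\left(w{\left(z \right)},-22 \right)} \right)} + 213905\right) - -154814 = \left(-22 + 213905\right) - -154814 = 213883 + 154814 = 368697$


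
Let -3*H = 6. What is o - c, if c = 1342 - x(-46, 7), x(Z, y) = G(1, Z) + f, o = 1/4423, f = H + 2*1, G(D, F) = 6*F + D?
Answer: -7151990/4423 ≈ -1617.0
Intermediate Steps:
H = -2 (H = -⅓*6 = -2)
G(D, F) = D + 6*F
f = 0 (f = -2 + 2*1 = -2 + 2 = 0)
o = 1/4423 ≈ 0.00022609
x(Z, y) = 1 + 6*Z (x(Z, y) = (1 + 6*Z) + 0 = 1 + 6*Z)
c = 1617 (c = 1342 - (1 + 6*(-46)) = 1342 - (1 - 276) = 1342 - 1*(-275) = 1342 + 275 = 1617)
o - c = 1/4423 - 1*1617 = 1/4423 - 1617 = -7151990/4423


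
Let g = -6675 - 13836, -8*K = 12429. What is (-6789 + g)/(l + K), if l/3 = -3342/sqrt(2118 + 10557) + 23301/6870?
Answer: 22129370968796000/1246954910353643 - 2211520036544000*sqrt(3)/3740864731060929 ≈ 16.723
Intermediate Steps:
K = -12429/8 (K = -1/8*12429 = -12429/8 ≈ -1553.6)
g = -20511
l = 23301/2290 - 3342*sqrt(3)/65 (l = 3*(-3342/sqrt(2118 + 10557) + 23301/6870) = 3*(-3342*sqrt(3)/195 + 23301*(1/6870)) = 3*(-3342*sqrt(3)/195 + 7767/2290) = 3*(-1114*sqrt(3)/65 + 7767/2290) = 3*(7767/2290 - 1114*sqrt(3)/65) = 23301/2290 - 3342*sqrt(3)/65 ≈ -78.879)
(-6789 + g)/(l + K) = (-6789 - 20511)/((23301/2290 - 3342*sqrt(3)/65) - 12429/8) = -27300/(-14138001/9160 - 3342*sqrt(3)/65)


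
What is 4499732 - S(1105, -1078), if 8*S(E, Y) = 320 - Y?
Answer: 17998229/4 ≈ 4.4996e+6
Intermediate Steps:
S(E, Y) = 40 - Y/8 (S(E, Y) = (320 - Y)/8 = 40 - Y/8)
4499732 - S(1105, -1078) = 4499732 - (40 - 1/8*(-1078)) = 4499732 - (40 + 539/4) = 4499732 - 1*699/4 = 4499732 - 699/4 = 17998229/4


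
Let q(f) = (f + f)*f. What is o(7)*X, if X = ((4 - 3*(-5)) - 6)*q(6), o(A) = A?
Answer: 6552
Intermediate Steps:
q(f) = 2*f² (q(f) = (2*f)*f = 2*f²)
X = 936 (X = ((4 - 3*(-5)) - 6)*(2*6²) = ((4 + 15) - 6)*(2*36) = (19 - 6)*72 = 13*72 = 936)
o(7)*X = 7*936 = 6552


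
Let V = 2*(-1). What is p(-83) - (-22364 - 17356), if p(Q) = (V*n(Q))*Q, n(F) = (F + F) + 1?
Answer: 12330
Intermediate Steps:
n(F) = 1 + 2*F (n(F) = 2*F + 1 = 1 + 2*F)
V = -2
p(Q) = Q*(-2 - 4*Q) (p(Q) = (-2*(1 + 2*Q))*Q = (-2 - 4*Q)*Q = Q*(-2 - 4*Q))
p(-83) - (-22364 - 17356) = -2*(-83)*(1 + 2*(-83)) - (-22364 - 17356) = -2*(-83)*(1 - 166) - 1*(-39720) = -2*(-83)*(-165) + 39720 = -27390 + 39720 = 12330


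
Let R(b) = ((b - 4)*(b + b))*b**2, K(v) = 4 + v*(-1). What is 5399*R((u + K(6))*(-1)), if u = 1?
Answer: -32394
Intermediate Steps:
K(v) = 4 - v
R(b) = 2*b**3*(-4 + b) (R(b) = ((-4 + b)*(2*b))*b**2 = (2*b*(-4 + b))*b**2 = 2*b**3*(-4 + b))
5399*R((u + K(6))*(-1)) = 5399*(2*((1 + (4 - 1*6))*(-1))**3*(-4 + (1 + (4 - 1*6))*(-1))) = 5399*(2*((1 + (4 - 6))*(-1))**3*(-4 + (1 + (4 - 6))*(-1))) = 5399*(2*((1 - 2)*(-1))**3*(-4 + (1 - 2)*(-1))) = 5399*(2*(-1*(-1))**3*(-4 - 1*(-1))) = 5399*(2*1**3*(-4 + 1)) = 5399*(2*1*(-3)) = 5399*(-6) = -32394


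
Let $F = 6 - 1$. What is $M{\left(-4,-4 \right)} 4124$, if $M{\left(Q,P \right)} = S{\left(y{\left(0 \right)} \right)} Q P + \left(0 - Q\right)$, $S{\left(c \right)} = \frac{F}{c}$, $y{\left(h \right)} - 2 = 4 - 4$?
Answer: $181456$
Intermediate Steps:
$y{\left(h \right)} = 2$ ($y{\left(h \right)} = 2 + \left(4 - 4\right) = 2 + 0 = 2$)
$F = 5$ ($F = 6 - 1 = 5$)
$S{\left(c \right)} = \frac{5}{c}$
$M{\left(Q,P \right)} = - Q + \frac{5 P Q}{2}$ ($M{\left(Q,P \right)} = \frac{5}{2} Q P + \left(0 - Q\right) = 5 \cdot \frac{1}{2} Q P - Q = \frac{5 Q}{2} P - Q = \frac{5 P Q}{2} - Q = - Q + \frac{5 P Q}{2}$)
$M{\left(-4,-4 \right)} 4124 = \frac{1}{2} \left(-4\right) \left(-2 + 5 \left(-4\right)\right) 4124 = \frac{1}{2} \left(-4\right) \left(-2 - 20\right) 4124 = \frac{1}{2} \left(-4\right) \left(-22\right) 4124 = 44 \cdot 4124 = 181456$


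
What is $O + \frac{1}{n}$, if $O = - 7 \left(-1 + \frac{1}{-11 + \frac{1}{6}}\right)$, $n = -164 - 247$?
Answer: $\frac{204202}{26715} \approx 7.6437$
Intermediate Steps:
$n = -411$ ($n = -164 - 247 = -411$)
$O = \frac{497}{65}$ ($O = - 7 \left(-1 + \frac{1}{-11 + \frac{1}{6}}\right) = - 7 \left(-1 + \frac{1}{- \frac{65}{6}}\right) = - 7 \left(-1 - \frac{6}{65}\right) = \left(-7\right) \left(- \frac{71}{65}\right) = \frac{497}{65} \approx 7.6462$)
$O + \frac{1}{n} = \frac{497}{65} + \frac{1}{-411} = \frac{497}{65} - \frac{1}{411} = \frac{204202}{26715}$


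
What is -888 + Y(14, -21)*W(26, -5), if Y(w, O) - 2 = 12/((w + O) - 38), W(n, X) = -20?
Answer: -2768/3 ≈ -922.67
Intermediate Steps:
Y(w, O) = 2 + 12/(-38 + O + w) (Y(w, O) = 2 + 12/((w + O) - 38) = 2 + 12/((O + w) - 38) = 2 + 12/(-38 + O + w))
-888 + Y(14, -21)*W(26, -5) = -888 + (2*(-32 - 21 + 14)/(-38 - 21 + 14))*(-20) = -888 + (2*(-39)/(-45))*(-20) = -888 + (2*(-1/45)*(-39))*(-20) = -888 + (26/15)*(-20) = -888 - 104/3 = -2768/3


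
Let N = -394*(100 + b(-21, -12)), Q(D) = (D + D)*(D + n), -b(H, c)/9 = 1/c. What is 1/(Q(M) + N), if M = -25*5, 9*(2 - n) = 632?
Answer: 18/154981 ≈ 0.00011614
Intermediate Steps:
n = -614/9 (n = 2 - ⅑*632 = 2 - 632/9 = -614/9 ≈ -68.222)
b(H, c) = -9/c
M = -125
Q(D) = 2*D*(-614/9 + D) (Q(D) = (D + D)*(D - 614/9) = (2*D)*(-614/9 + D) = 2*D*(-614/9 + D))
N = -79391/2 (N = -394*(100 - 9/(-12)) = -394*(100 - 9*(-1/12)) = -394*(100 + ¾) = -394*403/4 = -79391/2 ≈ -39696.)
1/(Q(M) + N) = 1/((2/9)*(-125)*(-614 + 9*(-125)) - 79391/2) = 1/((2/9)*(-125)*(-614 - 1125) - 79391/2) = 1/((2/9)*(-125)*(-1739) - 79391/2) = 1/(434750/9 - 79391/2) = 1/(154981/18) = 18/154981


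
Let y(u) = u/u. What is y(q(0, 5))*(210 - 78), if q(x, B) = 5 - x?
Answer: 132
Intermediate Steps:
y(u) = 1
y(q(0, 5))*(210 - 78) = 1*(210 - 78) = 1*132 = 132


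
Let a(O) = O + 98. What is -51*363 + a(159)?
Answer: -18256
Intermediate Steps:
a(O) = 98 + O
-51*363 + a(159) = -51*363 + (98 + 159) = -18513 + 257 = -18256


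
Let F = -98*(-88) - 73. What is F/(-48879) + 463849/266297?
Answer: 20395369624/13016331063 ≈ 1.5669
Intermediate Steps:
F = 8551 (F = 8624 - 73 = 8551)
F/(-48879) + 463849/266297 = 8551/(-48879) + 463849/266297 = 8551*(-1/48879) + 463849*(1/266297) = -8551/48879 + 463849/266297 = 20395369624/13016331063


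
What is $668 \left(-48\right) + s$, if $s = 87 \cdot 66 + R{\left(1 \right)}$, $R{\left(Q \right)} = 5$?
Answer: $-26317$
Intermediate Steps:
$s = 5747$ ($s = 87 \cdot 66 + 5 = 5742 + 5 = 5747$)
$668 \left(-48\right) + s = 668 \left(-48\right) + 5747 = -32064 + 5747 = -26317$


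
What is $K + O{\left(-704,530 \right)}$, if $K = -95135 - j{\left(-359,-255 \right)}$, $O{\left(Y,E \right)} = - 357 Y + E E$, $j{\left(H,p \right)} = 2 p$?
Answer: $437603$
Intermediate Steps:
$O{\left(Y,E \right)} = E^{2} - 357 Y$ ($O{\left(Y,E \right)} = - 357 Y + E^{2} = E^{2} - 357 Y$)
$K = -94625$ ($K = -95135 - 2 \left(-255\right) = -95135 - -510 = -95135 + 510 = -94625$)
$K + O{\left(-704,530 \right)} = -94625 - \left(-251328 - 530^{2}\right) = -94625 + \left(280900 + 251328\right) = -94625 + 532228 = 437603$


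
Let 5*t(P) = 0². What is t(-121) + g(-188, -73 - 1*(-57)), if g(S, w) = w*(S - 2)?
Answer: 3040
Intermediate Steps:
g(S, w) = w*(-2 + S)
t(P) = 0 (t(P) = (⅕)*0² = (⅕)*0 = 0)
t(-121) + g(-188, -73 - 1*(-57)) = 0 + (-73 - 1*(-57))*(-2 - 188) = 0 + (-73 + 57)*(-190) = 0 - 16*(-190) = 0 + 3040 = 3040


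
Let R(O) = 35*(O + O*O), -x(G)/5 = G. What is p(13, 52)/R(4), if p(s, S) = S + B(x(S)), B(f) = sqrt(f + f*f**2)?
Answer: 13/175 + I*sqrt(4394065)/350 ≈ 0.074286 + 5.9892*I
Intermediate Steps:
x(G) = -5*G
B(f) = sqrt(f + f**3)
p(s, S) = S + sqrt(-125*S**3 - 5*S) (p(s, S) = S + sqrt(-5*S + (-5*S)**3) = S + sqrt(-5*S - 125*S**3) = S + sqrt(-125*S**3 - 5*S))
R(O) = 35*O + 35*O**2 (R(O) = 35*(O + O**2) = 35*O + 35*O**2)
p(13, 52)/R(4) = (52 + sqrt(5)*sqrt(-1*52 - 25*52**3))/((35*4*(1 + 4))) = (52 + sqrt(5)*sqrt(-52 - 25*140608))/((35*4*5)) = (52 + sqrt(5)*sqrt(-52 - 3515200))/700 = (52 + sqrt(5)*sqrt(-3515252))*(1/700) = (52 + sqrt(5)*(2*I*sqrt(878813)))*(1/700) = (52 + 2*I*sqrt(4394065))*(1/700) = 13/175 + I*sqrt(4394065)/350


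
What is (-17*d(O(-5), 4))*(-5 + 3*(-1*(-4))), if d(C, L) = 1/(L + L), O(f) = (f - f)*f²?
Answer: -119/8 ≈ -14.875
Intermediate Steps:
O(f) = 0 (O(f) = 0*f² = 0)
d(C, L) = 1/(2*L)
(-17*d(O(-5), 4))*(-5 + 3*(-1*(-4))) = (-17/(2*4))*(-5 + 3*(-1*(-4))) = (-17/(2*4))*(-5 + 3*4) = (-17*⅛)*(-5 + 12) = -17/8*7 = -119/8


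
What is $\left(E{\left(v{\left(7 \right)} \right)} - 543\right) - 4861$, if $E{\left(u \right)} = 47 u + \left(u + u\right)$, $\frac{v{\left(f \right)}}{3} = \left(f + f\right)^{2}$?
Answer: $23408$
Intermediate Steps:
$v{\left(f \right)} = 12 f^{2}$ ($v{\left(f \right)} = 3 \left(f + f\right)^{2} = 3 \left(2 f\right)^{2} = 3 \cdot 4 f^{2} = 12 f^{2}$)
$E{\left(u \right)} = 49 u$ ($E{\left(u \right)} = 47 u + 2 u = 49 u$)
$\left(E{\left(v{\left(7 \right)} \right)} - 543\right) - 4861 = \left(49 \cdot 12 \cdot 7^{2} - 543\right) - 4861 = \left(49 \cdot 12 \cdot 49 - 543\right) - 4861 = \left(49 \cdot 588 - 543\right) - 4861 = \left(28812 - 543\right) - 4861 = 28269 - 4861 = 23408$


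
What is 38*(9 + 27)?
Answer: 1368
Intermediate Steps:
38*(9 + 27) = 38*36 = 1368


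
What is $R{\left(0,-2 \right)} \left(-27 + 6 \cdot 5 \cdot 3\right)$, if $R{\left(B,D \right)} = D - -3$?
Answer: $63$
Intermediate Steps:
$R{\left(B,D \right)} = 3 + D$ ($R{\left(B,D \right)} = D + 3 = 3 + D$)
$R{\left(0,-2 \right)} \left(-27 + 6 \cdot 5 \cdot 3\right) = \left(3 - 2\right) \left(-27 + 6 \cdot 5 \cdot 3\right) = 1 \left(-27 + 6 \cdot 15\right) = 1 \left(-27 + 90\right) = 1 \cdot 63 = 63$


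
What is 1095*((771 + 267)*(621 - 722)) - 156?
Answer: -114797766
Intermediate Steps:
1095*((771 + 267)*(621 - 722)) - 156 = 1095*(1038*(-101)) - 156 = 1095*(-104838) - 156 = -114797610 - 156 = -114797766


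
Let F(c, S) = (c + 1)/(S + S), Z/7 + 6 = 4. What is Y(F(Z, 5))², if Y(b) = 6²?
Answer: 1296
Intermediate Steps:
Z = -14 (Z = -42 + 7*4 = -42 + 28 = -14)
F(c, S) = (1 + c)/(2*S) (F(c, S) = (1 + c)/((2*S)) = (1 + c)*(1/(2*S)) = (1 + c)/(2*S))
Y(b) = 36
Y(F(Z, 5))² = 36² = 1296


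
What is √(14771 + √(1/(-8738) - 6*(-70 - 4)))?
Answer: √(1127804904524 + 8738*√33900565198)/8738 ≈ 121.62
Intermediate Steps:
√(14771 + √(1/(-8738) - 6*(-70 - 4))) = √(14771 + √(-1/8738 - 6*(-74))) = √(14771 + √(-1/8738 + 444)) = √(14771 + √(3879671/8738)) = √(14771 + √33900565198/8738)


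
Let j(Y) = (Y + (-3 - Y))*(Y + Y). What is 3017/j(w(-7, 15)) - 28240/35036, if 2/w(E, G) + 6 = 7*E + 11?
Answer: 290663753/26277 ≈ 11062.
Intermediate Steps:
w(E, G) = 2/(5 + 7*E) (w(E, G) = 2/(-6 + (7*E + 11)) = 2/(-6 + (11 + 7*E)) = 2/(5 + 7*E))
j(Y) = -6*Y
3017/j(w(-7, 15)) - 28240/35036 = 3017/((-12/(5 + 7*(-7)))) - 28240/35036 = 3017/((-12/(5 - 49))) - 28240*1/35036 = 3017/((-12/(-44))) - 7060/8759 = 3017/((-12*(-1)/44)) - 7060/8759 = 3017/((-6*(-1/22))) - 7060/8759 = 3017/(3/11) - 7060/8759 = 3017*(11/3) - 7060/8759 = 33187/3 - 7060/8759 = 290663753/26277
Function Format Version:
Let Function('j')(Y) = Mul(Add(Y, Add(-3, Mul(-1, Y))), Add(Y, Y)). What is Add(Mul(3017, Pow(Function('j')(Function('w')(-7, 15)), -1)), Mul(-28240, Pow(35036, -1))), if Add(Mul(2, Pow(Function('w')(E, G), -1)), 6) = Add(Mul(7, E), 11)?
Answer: Rational(290663753, 26277) ≈ 11062.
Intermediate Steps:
Function('w')(E, G) = Mul(2, Pow(Add(5, Mul(7, E)), -1)) (Function('w')(E, G) = Mul(2, Pow(Add(-6, Add(Mul(7, E), 11)), -1)) = Mul(2, Pow(Add(-6, Add(11, Mul(7, E))), -1)) = Mul(2, Pow(Add(5, Mul(7, E)), -1)))
Function('j')(Y) = Mul(-6, Y) (Function('j')(Y) = Mul(-3, Mul(2, Y)) = Mul(-6, Y))
Add(Mul(3017, Pow(Function('j')(Function('w')(-7, 15)), -1)), Mul(-28240, Pow(35036, -1))) = Add(Mul(3017, Pow(Mul(-6, Mul(2, Pow(Add(5, Mul(7, -7)), -1))), -1)), Mul(-28240, Pow(35036, -1))) = Add(Mul(3017, Pow(Mul(-6, Mul(2, Pow(Add(5, -49), -1))), -1)), Mul(-28240, Rational(1, 35036))) = Add(Mul(3017, Pow(Mul(-6, Mul(2, Pow(-44, -1))), -1)), Rational(-7060, 8759)) = Add(Mul(3017, Pow(Mul(-6, Mul(2, Rational(-1, 44))), -1)), Rational(-7060, 8759)) = Add(Mul(3017, Pow(Mul(-6, Rational(-1, 22)), -1)), Rational(-7060, 8759)) = Add(Mul(3017, Pow(Rational(3, 11), -1)), Rational(-7060, 8759)) = Add(Mul(3017, Rational(11, 3)), Rational(-7060, 8759)) = Add(Rational(33187, 3), Rational(-7060, 8759)) = Rational(290663753, 26277)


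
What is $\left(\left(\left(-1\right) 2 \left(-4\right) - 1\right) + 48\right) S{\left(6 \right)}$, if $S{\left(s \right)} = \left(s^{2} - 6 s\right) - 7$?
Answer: $-385$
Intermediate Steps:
$S{\left(s \right)} = -7 + s^{2} - 6 s$
$\left(\left(\left(-1\right) 2 \left(-4\right) - 1\right) + 48\right) S{\left(6 \right)} = \left(\left(\left(-1\right) 2 \left(-4\right) - 1\right) + 48\right) \left(-7 + 6^{2} - 36\right) = \left(\left(\left(-2\right) \left(-4\right) - 1\right) + 48\right) \left(-7 + 36 - 36\right) = \left(\left(8 - 1\right) + 48\right) \left(-7\right) = \left(7 + 48\right) \left(-7\right) = 55 \left(-7\right) = -385$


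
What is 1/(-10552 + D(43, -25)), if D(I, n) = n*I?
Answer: -1/11627 ≈ -8.6007e-5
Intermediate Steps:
D(I, n) = I*n
1/(-10552 + D(43, -25)) = 1/(-10552 + 43*(-25)) = 1/(-10552 - 1075) = 1/(-11627) = -1/11627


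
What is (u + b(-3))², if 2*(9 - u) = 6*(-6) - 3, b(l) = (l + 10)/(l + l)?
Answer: 6724/9 ≈ 747.11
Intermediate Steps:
b(l) = (10 + l)/(2*l) (b(l) = (10 + l)/((2*l)) = (10 + l)*(1/(2*l)) = (10 + l)/(2*l))
u = 57/2 (u = 9 - (6*(-6) - 3)/2 = 9 - (-36 - 3)/2 = 9 - ½*(-39) = 9 + 39/2 = 57/2 ≈ 28.500)
(u + b(-3))² = (57/2 + (½)*(10 - 3)/(-3))² = (57/2 + (½)*(-⅓)*7)² = (57/2 - 7/6)² = (82/3)² = 6724/9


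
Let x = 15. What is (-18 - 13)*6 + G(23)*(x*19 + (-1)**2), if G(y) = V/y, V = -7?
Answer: -6280/23 ≈ -273.04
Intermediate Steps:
G(y) = -7/y
(-18 - 13)*6 + G(23)*(x*19 + (-1)**2) = (-18 - 13)*6 + (-7/23)*(15*19 + (-1)**2) = -31*6 + (-7*1/23)*(285 + 1) = -186 - 7/23*286 = -186 - 2002/23 = -6280/23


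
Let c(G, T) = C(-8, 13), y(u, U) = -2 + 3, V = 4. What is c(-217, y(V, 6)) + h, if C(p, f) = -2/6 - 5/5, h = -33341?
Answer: -100027/3 ≈ -33342.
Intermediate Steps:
y(u, U) = 1
C(p, f) = -4/3 (C(p, f) = -2*⅙ - 5*⅕ = -⅓ - 1 = -4/3)
c(G, T) = -4/3
c(-217, y(V, 6)) + h = -4/3 - 33341 = -100027/3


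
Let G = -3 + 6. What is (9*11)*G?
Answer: 297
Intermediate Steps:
G = 3
(9*11)*G = (9*11)*3 = 99*3 = 297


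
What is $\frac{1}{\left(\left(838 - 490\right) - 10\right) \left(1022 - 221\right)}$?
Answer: $\frac{1}{270738} \approx 3.6936 \cdot 10^{-6}$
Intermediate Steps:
$\frac{1}{\left(\left(838 - 490\right) - 10\right) \left(1022 - 221\right)} = \frac{1}{\left(\left(838 - 490\right) - 10\right) 801} = \frac{1}{\left(348 - 10\right) 801} = \frac{1}{338 \cdot 801} = \frac{1}{270738}$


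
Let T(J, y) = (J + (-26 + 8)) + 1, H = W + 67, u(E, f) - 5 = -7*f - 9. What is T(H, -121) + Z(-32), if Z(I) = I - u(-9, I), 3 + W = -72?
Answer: -277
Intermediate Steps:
W = -75 (W = -3 - 72 = -75)
u(E, f) = -4 - 7*f (u(E, f) = 5 + (-7*f - 9) = 5 + (-9 - 7*f) = -4 - 7*f)
H = -8 (H = -75 + 67 = -8)
Z(I) = 4 + 8*I (Z(I) = I - (-4 - 7*I) = I + (4 + 7*I) = 4 + 8*I)
T(J, y) = -17 + J (T(J, y) = (J - 18) + 1 = (-18 + J) + 1 = -17 + J)
T(H, -121) + Z(-32) = (-17 - 8) + (4 + 8*(-32)) = -25 + (4 - 256) = -25 - 252 = -277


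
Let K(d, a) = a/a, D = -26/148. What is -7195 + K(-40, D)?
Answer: -7194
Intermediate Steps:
D = -13/74 (D = -26*1/148 = -13/74 ≈ -0.17568)
K(d, a) = 1
-7195 + K(-40, D) = -7195 + 1 = -7194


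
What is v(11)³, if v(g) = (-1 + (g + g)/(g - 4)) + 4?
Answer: 79507/343 ≈ 231.80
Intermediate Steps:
v(g) = 3 + 2*g/(-4 + g) (v(g) = (-1 + (2*g)/(-4 + g)) + 4 = (-1 + 2*g/(-4 + g)) + 4 = 3 + 2*g/(-4 + g))
v(11)³ = ((-12 + 5*11)/(-4 + 11))³ = ((-12 + 55)/7)³ = ((⅐)*43)³ = (43/7)³ = 79507/343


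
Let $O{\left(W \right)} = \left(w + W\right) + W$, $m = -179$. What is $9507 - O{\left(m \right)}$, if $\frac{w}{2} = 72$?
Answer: $9721$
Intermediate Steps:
$w = 144$ ($w = 2 \cdot 72 = 144$)
$O{\left(W \right)} = 144 + 2 W$ ($O{\left(W \right)} = \left(144 + W\right) + W = 144 + 2 W$)
$9507 - O{\left(m \right)} = 9507 - \left(144 + 2 \left(-179\right)\right) = 9507 - \left(144 - 358\right) = 9507 - -214 = 9507 + 214 = 9721$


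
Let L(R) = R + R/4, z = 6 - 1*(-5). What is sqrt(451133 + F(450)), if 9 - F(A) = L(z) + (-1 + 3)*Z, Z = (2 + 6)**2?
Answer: sqrt(1804001)/2 ≈ 671.57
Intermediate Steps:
z = 11 (z = 6 + 5 = 11)
Z = 64 (Z = 8**2 = 64)
L(R) = 5*R/4 (L(R) = R + R*(1/4) = R + R/4 = 5*R/4)
F(A) = -531/4 (F(A) = 9 - ((5/4)*11 + (-1 + 3)*64) = 9 - (55/4 + 2*64) = 9 - (55/4 + 128) = 9 - 1*567/4 = 9 - 567/4 = -531/4)
sqrt(451133 + F(450)) = sqrt(451133 - 531/4) = sqrt(1804001/4) = sqrt(1804001)/2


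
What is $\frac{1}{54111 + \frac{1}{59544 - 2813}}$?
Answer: $\frac{56731}{3069771142} \approx 1.8481 \cdot 10^{-5}$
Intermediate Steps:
$\frac{1}{54111 + \frac{1}{59544 - 2813}} = \frac{1}{54111 + \frac{1}{56731}} = \frac{1}{\frac{3069771142}{56731}} = \frac{56731}{3069771142}$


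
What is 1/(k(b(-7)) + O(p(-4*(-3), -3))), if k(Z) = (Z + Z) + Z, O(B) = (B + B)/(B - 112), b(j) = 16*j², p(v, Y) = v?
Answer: 25/58794 ≈ 0.00042521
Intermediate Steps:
O(B) = 2*B/(-112 + B) (O(B) = (2*B)/(-112 + B) = 2*B/(-112 + B))
k(Z) = 3*Z (k(Z) = 2*Z + Z = 3*Z)
1/(k(b(-7)) + O(p(-4*(-3), -3))) = 1/(3*(16*(-7)²) + 2*(-4*(-3))/(-112 - 4*(-3))) = 1/(3*(16*49) + 2*12/(-112 + 12)) = 1/(3*784 + 2*12/(-100)) = 1/(2352 + 2*12*(-1/100)) = 1/(2352 - 6/25) = 1/(58794/25) = 25/58794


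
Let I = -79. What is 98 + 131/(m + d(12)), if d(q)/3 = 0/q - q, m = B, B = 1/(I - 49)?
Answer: 434914/4609 ≈ 94.362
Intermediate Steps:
B = -1/128 (B = 1/(-79 - 49) = 1/(-128) = -1/128 ≈ -0.0078125)
m = -1/128 ≈ -0.0078125
d(q) = -3*q (d(q) = 3*(0/q - q) = 3*(0 - q) = 3*(-q) = -3*q)
98 + 131/(m + d(12)) = 98 + 131/(-1/128 - 3*12) = 98 + 131/(-1/128 - 36) = 98 + 131/(-4609/128) = 98 + 131*(-128/4609) = 98 - 16768/4609 = 434914/4609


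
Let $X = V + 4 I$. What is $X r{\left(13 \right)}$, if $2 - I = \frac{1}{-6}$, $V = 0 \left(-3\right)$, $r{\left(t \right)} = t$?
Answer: $\frac{338}{3} \approx 112.67$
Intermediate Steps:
$V = 0$
$I = \frac{13}{6}$ ($I = 2 - \frac{1}{-6} = 2 - - \frac{1}{6} = 2 + \frac{1}{6} = \frac{13}{6} \approx 2.1667$)
$X = \frac{26}{3}$ ($X = 0 + 4 \cdot \frac{13}{6} = 0 + \frac{26}{3} = \frac{26}{3} \approx 8.6667$)
$X r{\left(13 \right)} = \frac{26}{3} \cdot 13 = \frac{338}{3}$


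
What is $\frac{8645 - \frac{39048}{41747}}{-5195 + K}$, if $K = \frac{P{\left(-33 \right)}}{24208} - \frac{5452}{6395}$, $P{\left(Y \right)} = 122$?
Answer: $- \frac{27932688753736360}{16790016840693211} \approx -1.6636$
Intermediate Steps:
$K = - \frac{65600913}{77405080}$ ($K = \frac{122}{24208} - \frac{5452}{6395} = 122 \cdot \frac{1}{24208} - \frac{5452}{6395} = \frac{61}{12104} - \frac{5452}{6395} = - \frac{65600913}{77405080} \approx -0.8475$)
$\frac{8645 - \frac{39048}{41747}}{-5195 + K} = \frac{8645 - \frac{39048}{41747}}{-5195 - \frac{65600913}{77405080}} = \frac{8645 - \frac{39048}{41747}}{- \frac{402184991513}{77405080}} = \left(8645 - \frac{39048}{41747}\right) \left(- \frac{77405080}{402184991513}\right) = \frac{360863767}{41747} \left(- \frac{77405080}{402184991513}\right) = - \frac{27932688753736360}{16790016840693211}$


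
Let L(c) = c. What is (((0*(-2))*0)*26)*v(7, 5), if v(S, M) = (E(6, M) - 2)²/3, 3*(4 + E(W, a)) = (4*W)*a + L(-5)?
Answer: 0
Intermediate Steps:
E(W, a) = -17/3 + 4*W*a/3 (E(W, a) = -4 + ((4*W)*a - 5)/3 = -4 + (4*W*a - 5)/3 = -4 + (-5 + 4*W*a)/3 = -4 + (-5/3 + 4*W*a/3) = -17/3 + 4*W*a/3)
v(S, M) = (-23/3 + 8*M)²/3 (v(S, M) = ((-17/3 + (4/3)*6*M) - 2)²/3 = ((-17/3 + 8*M) - 2)²*(⅓) = (-23/3 + 8*M)²*(⅓) = (-23/3 + 8*M)²/3)
(((0*(-2))*0)*26)*v(7, 5) = (((0*(-2))*0)*26)*((-23 + 24*5)²/27) = ((0*0)*26)*((-23 + 120)²/27) = (0*26)*((1/27)*97²) = 0*((1/27)*9409) = 0*(9409/27) = 0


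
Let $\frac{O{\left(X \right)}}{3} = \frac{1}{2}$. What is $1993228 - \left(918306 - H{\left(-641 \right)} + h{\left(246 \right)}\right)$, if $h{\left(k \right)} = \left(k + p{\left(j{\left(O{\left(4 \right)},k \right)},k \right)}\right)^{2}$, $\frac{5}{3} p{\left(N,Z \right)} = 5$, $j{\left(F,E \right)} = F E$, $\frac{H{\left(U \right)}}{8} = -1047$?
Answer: $1004545$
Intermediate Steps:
$H{\left(U \right)} = -8376$ ($H{\left(U \right)} = 8 \left(-1047\right) = -8376$)
$O{\left(X \right)} = \frac{3}{2}$
$j{\left(F,E \right)} = E F$
$p{\left(N,Z \right)} = 3$ ($p{\left(N,Z \right)} = \frac{3}{5} \cdot 5 = 3$)
$h{\left(k \right)} = \left(3 + k\right)^{2}$ ($h{\left(k \right)} = \left(k + 3\right)^{2} = \left(3 + k\right)^{2}$)
$1993228 - \left(918306 - H{\left(-641 \right)} + h{\left(246 \right)}\right) = 1993228 - \left(926682 + \left(3 + 246\right)^{2}\right) = 1993228 - 988683 = 1004545$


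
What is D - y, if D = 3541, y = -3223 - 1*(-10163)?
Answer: -3399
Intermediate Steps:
y = 6940 (y = -3223 + 10163 = 6940)
D - y = 3541 - 1*6940 = 3541 - 6940 = -3399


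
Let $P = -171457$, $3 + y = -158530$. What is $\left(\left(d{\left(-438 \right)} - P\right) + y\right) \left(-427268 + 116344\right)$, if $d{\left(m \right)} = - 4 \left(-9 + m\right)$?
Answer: $-4574313888$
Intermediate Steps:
$y = -158533$ ($y = -3 - 158530 = -158533$)
$d{\left(m \right)} = 36 - 4 m$
$\left(\left(d{\left(-438 \right)} - P\right) + y\right) \left(-427268 + 116344\right) = \left(\left(\left(36 - -1752\right) - -171457\right) - 158533\right) \left(-427268 + 116344\right) = \left(\left(\left(36 + 1752\right) + 171457\right) - 158533\right) \left(-310924\right) = \left(\left(1788 + 171457\right) - 158533\right) \left(-310924\right) = \left(173245 - 158533\right) \left(-310924\right) = 14712 \left(-310924\right) = -4574313888$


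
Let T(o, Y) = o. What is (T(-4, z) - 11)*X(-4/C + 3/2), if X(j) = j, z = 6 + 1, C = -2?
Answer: -105/2 ≈ -52.500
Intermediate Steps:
z = 7
(T(-4, z) - 11)*X(-4/C + 3/2) = (-4 - 11)*(-4/(-2) + 3/2) = -15*(-4*(-½) + 3*(½)) = -15*(2 + 3/2) = -15*7/2 = -105/2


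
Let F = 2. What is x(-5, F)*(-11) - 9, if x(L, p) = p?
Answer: -31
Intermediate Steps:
x(-5, F)*(-11) - 9 = 2*(-11) - 9 = -22 - 9 = -31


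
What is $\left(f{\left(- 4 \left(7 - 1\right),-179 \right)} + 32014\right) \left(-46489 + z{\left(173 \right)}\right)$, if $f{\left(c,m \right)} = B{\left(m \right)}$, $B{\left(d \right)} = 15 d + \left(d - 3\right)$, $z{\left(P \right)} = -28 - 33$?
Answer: $-1356792850$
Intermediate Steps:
$z{\left(P \right)} = -61$
$B{\left(d \right)} = -3 + 16 d$ ($B{\left(d \right)} = 15 d + \left(d - 3\right) = 15 d + \left(-3 + d\right) = -3 + 16 d$)
$f{\left(c,m \right)} = -3 + 16 m$
$\left(f{\left(- 4 \left(7 - 1\right),-179 \right)} + 32014\right) \left(-46489 + z{\left(173 \right)}\right) = \left(\left(-3 + 16 \left(-179\right)\right) + 32014\right) \left(-46489 - 61\right) = \left(\left(-3 - 2864\right) + 32014\right) \left(-46550\right) = \left(-2867 + 32014\right) \left(-46550\right) = 29147 \left(-46550\right) = -1356792850$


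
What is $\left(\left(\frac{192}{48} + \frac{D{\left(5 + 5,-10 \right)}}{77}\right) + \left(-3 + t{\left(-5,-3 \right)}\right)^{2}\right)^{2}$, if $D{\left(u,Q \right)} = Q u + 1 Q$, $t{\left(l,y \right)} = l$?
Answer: $\frac{217156}{49} \approx 4431.8$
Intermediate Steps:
$D{\left(u,Q \right)} = Q + Q u$ ($D{\left(u,Q \right)} = Q u + Q = Q + Q u$)
$\left(\left(\frac{192}{48} + \frac{D{\left(5 + 5,-10 \right)}}{77}\right) + \left(-3 + t{\left(-5,-3 \right)}\right)^{2}\right)^{2} = \left(\left(\frac{192}{48} + \frac{\left(-10\right) \left(1 + \left(5 + 5\right)\right)}{77}\right) + \left(-3 - 5\right)^{2}\right)^{2} = \left(\left(192 \cdot \frac{1}{48} + - 10 \left(1 + 10\right) \frac{1}{77}\right) + \left(-8\right)^{2}\right)^{2} = \left(\left(4 + \left(-10\right) 11 \cdot \frac{1}{77}\right) + 64\right)^{2} = \left(\left(4 - \frac{10}{7}\right) + 64\right)^{2} = \left(\frac{18}{7} + 64\right)^{2} = \left(\frac{466}{7}\right)^{2} = \frac{217156}{49}$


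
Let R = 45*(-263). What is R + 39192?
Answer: 27357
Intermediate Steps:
R = -11835
R + 39192 = -11835 + 39192 = 27357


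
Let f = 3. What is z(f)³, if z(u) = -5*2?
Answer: -1000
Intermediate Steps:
z(u) = -10
z(f)³ = (-10)³ = -1000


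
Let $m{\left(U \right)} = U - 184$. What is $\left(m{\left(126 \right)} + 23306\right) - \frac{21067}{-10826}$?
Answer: $\frac{251703915}{10826} \approx 23250.0$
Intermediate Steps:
$m{\left(U \right)} = -184 + U$
$\left(m{\left(126 \right)} + 23306\right) - \frac{21067}{-10826} = \left(\left(-184 + 126\right) + 23306\right) - \frac{21067}{-10826} = \left(-58 + 23306\right) - - \frac{21067}{10826} = 23248 + \frac{21067}{10826} = \frac{251703915}{10826}$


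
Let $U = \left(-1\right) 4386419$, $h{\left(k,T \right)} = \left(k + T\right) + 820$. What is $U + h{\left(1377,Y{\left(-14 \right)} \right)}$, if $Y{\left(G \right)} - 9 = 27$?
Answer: $-4384186$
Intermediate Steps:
$Y{\left(G \right)} = 36$ ($Y{\left(G \right)} = 9 + 27 = 36$)
$h{\left(k,T \right)} = 820 + T + k$ ($h{\left(k,T \right)} = \left(T + k\right) + 820 = 820 + T + k$)
$U = -4386419$
$U + h{\left(1377,Y{\left(-14 \right)} \right)} = -4386419 + \left(820 + 36 + 1377\right) = -4386419 + 2233 = -4384186$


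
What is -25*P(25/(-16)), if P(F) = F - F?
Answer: 0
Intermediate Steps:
P(F) = 0
-25*P(25/(-16)) = -25*0 = 0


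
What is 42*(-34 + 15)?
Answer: -798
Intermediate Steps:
42*(-34 + 15) = 42*(-19) = -798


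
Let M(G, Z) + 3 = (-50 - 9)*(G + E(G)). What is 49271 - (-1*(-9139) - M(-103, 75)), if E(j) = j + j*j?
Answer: -573648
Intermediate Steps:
E(j) = j + j²
M(G, Z) = -3 - 59*G - 59*G*(1 + G) (M(G, Z) = -3 + (-50 - 9)*(G + G*(1 + G)) = -3 - 59*(G + G*(1 + G)) = -3 + (-59*G - 59*G*(1 + G)) = -3 - 59*G - 59*G*(1 + G))
49271 - (-1*(-9139) - M(-103, 75)) = 49271 - (-1*(-9139) - (-3 - 118*(-103) - 59*(-103)²)) = 49271 - (9139 - (-3 + 12154 - 59*10609)) = 49271 - (9139 - (-3 + 12154 - 625931)) = 49271 - (9139 - 1*(-613780)) = 49271 - (9139 + 613780) = 49271 - 1*622919 = 49271 - 622919 = -573648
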